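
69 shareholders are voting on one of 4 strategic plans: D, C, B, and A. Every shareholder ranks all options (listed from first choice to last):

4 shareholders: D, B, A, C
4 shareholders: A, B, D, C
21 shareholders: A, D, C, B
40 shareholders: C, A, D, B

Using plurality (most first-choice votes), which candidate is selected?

C

First-place votes: D 4, C 40, B 0, A 25.
C has the most first-place votes.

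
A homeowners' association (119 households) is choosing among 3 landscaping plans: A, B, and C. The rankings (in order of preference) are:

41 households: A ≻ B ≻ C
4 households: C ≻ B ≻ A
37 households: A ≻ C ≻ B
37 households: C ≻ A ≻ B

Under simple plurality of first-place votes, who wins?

First-place votes: A 78, B 0, C 41.
A has the most first-place votes.

A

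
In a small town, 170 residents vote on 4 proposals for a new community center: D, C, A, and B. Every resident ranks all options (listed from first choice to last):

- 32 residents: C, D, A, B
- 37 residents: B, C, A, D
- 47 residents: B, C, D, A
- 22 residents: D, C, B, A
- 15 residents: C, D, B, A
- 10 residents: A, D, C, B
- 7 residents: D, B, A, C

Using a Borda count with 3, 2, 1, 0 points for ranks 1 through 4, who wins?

C

D: 32·2 + 37·0 + 47·1 + 22·3 + 15·2 + 10·2 + 7·3 = 248
C: 32·3 + 37·2 + 47·2 + 22·2 + 15·3 + 10·1 + 7·0 = 363
A: 32·1 + 37·1 + 47·0 + 22·0 + 15·0 + 10·3 + 7·1 = 106
B: 32·0 + 37·3 + 47·3 + 22·1 + 15·1 + 10·0 + 7·2 = 303
C has the highest Borda score (363).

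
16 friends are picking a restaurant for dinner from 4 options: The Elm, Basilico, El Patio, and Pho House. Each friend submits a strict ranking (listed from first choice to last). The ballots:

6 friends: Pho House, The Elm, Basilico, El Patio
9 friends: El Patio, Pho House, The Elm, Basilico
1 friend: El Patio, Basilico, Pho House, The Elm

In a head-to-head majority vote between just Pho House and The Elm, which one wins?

Voters preferring Pho House to The Elm: 16; preferring The Elm to Pho House: 0.
Pho House wins the head-to-head.

Pho House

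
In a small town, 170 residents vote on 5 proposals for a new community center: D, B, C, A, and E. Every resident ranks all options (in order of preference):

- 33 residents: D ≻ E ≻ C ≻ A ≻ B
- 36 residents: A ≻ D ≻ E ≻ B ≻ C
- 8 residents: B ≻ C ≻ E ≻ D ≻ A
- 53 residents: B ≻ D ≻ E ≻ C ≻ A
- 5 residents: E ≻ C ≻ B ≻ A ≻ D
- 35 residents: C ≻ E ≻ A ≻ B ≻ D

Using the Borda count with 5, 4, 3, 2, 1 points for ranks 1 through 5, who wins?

E

D: 33·5 + 36·4 + 8·2 + 53·4 + 5·1 + 35·1 = 577
B: 33·1 + 36·2 + 8·5 + 53·5 + 5·3 + 35·2 = 495
C: 33·3 + 36·1 + 8·4 + 53·2 + 5·4 + 35·5 = 468
A: 33·2 + 36·5 + 8·1 + 53·1 + 5·2 + 35·3 = 422
E: 33·4 + 36·3 + 8·3 + 53·3 + 5·5 + 35·4 = 588
E has the highest Borda score (588).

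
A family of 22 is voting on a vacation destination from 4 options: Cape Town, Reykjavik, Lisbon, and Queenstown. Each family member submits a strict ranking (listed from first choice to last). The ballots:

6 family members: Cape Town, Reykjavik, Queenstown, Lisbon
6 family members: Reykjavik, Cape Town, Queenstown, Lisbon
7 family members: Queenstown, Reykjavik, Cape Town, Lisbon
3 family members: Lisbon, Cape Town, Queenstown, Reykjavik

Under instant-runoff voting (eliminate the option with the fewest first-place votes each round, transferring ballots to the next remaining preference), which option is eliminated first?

Lisbon

Round 1: Cape Town 6, Reykjavik 6, Lisbon 3, Queenstown 7. Eliminate Lisbon.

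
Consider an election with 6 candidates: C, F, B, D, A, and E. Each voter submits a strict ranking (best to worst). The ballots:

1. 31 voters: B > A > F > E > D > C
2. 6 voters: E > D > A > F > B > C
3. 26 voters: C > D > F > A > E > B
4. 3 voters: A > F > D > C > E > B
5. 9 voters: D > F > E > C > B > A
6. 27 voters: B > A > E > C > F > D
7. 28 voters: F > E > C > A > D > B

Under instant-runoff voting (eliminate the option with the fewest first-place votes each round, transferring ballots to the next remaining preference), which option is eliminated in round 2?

E

Round 1: C 26, F 28, B 58, D 9, A 3, E 6. Eliminate A.
Round 2: C 26, F 31, B 58, D 9, E 6. Eliminate E.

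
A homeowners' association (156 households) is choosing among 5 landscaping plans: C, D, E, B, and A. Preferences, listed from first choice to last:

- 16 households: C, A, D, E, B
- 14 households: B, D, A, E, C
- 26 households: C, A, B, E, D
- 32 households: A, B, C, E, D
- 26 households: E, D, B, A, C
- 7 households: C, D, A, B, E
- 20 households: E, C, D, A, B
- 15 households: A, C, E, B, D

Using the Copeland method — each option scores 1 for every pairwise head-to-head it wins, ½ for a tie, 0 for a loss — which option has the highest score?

A

C: beats D, E, and B; loses to A → score 3.
D: loses to C, E, B, and A → score 0.
E: beats D; loses to C, B, and A → score 1.
B: beats D and E; loses to C and A → score 2.
A: beats C, D, E, and B → score 4.
A has the best pairwise record.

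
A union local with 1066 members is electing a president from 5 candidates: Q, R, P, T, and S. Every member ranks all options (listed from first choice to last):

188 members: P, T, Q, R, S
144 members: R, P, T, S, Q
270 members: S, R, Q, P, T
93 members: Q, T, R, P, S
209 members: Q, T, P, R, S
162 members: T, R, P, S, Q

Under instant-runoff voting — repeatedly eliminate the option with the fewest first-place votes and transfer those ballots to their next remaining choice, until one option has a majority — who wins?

Q

Round 1: Q 302, R 144, P 188, T 162, S 270. Eliminate R.
Round 2: Q 302, P 332, T 162, S 270. Eliminate T.
Round 3: Q 302, P 494, S 270. Eliminate S.
Round 4: Q 572, P 494. Q has a majority.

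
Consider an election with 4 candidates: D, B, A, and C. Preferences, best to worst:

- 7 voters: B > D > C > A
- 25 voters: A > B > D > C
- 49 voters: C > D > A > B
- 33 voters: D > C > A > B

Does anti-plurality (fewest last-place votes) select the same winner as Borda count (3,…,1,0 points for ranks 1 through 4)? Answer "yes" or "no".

Anti-plurality — last-place votes: D 0, B 82, A 7, C 25. Winner: D.
Borda — scores: D 236, B 71, A 157, C 220. Winner: D.
The two methods agree.

yes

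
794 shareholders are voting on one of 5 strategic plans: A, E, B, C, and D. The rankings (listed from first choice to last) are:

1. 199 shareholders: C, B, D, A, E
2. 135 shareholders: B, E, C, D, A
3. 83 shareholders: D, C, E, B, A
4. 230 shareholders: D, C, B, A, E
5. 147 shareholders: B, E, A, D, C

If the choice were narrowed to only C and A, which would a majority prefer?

C

Voters preferring C to A: 647; preferring A to C: 147.
C wins the head-to-head.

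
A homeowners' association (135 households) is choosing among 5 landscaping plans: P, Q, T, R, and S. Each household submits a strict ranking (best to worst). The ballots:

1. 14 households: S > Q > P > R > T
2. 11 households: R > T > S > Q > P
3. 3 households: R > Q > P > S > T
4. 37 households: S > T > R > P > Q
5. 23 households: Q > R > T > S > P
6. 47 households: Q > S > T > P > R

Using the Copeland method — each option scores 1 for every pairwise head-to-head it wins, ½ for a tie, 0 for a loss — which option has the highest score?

P: loses to Q, T, R, and S → score 0.
Q: beats P, T, R, and S → score 4.
T: beats P and R; loses to Q and S → score 2.
R: beats P; loses to Q, T, and S → score 1.
S: beats P, T, and R; loses to Q → score 3.
Q has the best pairwise record.

Q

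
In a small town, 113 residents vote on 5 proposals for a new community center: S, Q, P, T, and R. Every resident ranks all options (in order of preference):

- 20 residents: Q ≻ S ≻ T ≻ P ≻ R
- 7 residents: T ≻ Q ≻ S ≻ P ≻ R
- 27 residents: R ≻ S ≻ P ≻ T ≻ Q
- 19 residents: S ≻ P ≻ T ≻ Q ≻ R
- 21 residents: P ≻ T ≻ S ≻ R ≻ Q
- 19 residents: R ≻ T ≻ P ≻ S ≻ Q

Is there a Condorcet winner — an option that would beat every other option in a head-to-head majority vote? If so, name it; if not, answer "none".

S

S vs Q: 86–27 for S.
S vs P: 73–40 for S.
S vs T: 66–47 for S.
S vs R: 67–46 for S.
S beats every other option head-to-head.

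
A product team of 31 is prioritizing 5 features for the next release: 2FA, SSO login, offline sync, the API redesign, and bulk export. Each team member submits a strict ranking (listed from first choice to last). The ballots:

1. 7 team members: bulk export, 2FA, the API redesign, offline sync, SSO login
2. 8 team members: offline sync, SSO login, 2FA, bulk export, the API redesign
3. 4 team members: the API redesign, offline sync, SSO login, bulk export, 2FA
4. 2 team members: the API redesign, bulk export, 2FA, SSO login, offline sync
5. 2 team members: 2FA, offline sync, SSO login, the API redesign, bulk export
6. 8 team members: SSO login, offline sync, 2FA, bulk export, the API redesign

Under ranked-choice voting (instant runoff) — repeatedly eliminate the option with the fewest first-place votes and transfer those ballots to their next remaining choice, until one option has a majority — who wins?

offline sync

Round 1: 2FA 2, SSO login 8, offline sync 8, the API redesign 6, bulk export 7. Eliminate 2FA.
Round 2: SSO login 8, offline sync 10, the API redesign 6, bulk export 7. Eliminate the API redesign.
Round 3: SSO login 8, offline sync 14, bulk export 9. Eliminate SSO login.
Round 4: offline sync 22, bulk export 9. Offline sync has a majority.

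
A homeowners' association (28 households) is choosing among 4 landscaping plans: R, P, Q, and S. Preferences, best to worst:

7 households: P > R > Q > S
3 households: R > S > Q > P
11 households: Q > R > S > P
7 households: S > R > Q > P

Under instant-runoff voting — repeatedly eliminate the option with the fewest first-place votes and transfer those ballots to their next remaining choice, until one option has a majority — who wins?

Round 1: R 3, P 7, Q 11, S 7. Eliminate R.
Round 2: P 7, Q 11, S 10. Eliminate P.
Round 3: Q 18, S 10. Q has a majority.

Q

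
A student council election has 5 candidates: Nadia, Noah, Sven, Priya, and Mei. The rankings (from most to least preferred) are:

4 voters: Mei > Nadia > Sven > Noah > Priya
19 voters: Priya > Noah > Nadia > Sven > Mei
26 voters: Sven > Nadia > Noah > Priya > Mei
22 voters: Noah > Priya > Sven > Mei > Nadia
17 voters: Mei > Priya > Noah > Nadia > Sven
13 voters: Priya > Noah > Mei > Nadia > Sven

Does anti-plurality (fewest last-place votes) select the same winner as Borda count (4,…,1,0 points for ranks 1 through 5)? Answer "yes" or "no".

Anti-plurality — last-place votes: Nadia 22, Noah 0, Sven 30, Priya 4, Mei 45. Winner: Noah.
Borda — scores: Nadia 158, Noah 274, Sven 175, Priya 271, Mei 132. Winner: Noah.
The two methods agree.

yes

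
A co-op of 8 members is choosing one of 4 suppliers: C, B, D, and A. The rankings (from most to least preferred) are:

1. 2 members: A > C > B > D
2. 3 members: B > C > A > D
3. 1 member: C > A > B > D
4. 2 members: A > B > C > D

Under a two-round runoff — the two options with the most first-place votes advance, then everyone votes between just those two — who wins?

A

Round 1 first-place votes: C 1, B 3, D 0, A 4.
A and B advance.
Runoff: A is preferred to B by 5 voters; B by 3.
A wins the runoff.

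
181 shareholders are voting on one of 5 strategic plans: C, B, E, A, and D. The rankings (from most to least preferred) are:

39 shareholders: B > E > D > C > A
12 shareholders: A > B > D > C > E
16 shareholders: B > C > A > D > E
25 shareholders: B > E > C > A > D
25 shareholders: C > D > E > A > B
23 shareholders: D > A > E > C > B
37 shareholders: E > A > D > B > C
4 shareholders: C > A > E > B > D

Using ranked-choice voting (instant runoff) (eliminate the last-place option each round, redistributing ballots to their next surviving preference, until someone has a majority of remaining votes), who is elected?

Round 1: C 29, B 80, E 37, A 12, D 23. Eliminate A.
Round 2: C 29, B 92, E 37, D 23. B has a majority.

B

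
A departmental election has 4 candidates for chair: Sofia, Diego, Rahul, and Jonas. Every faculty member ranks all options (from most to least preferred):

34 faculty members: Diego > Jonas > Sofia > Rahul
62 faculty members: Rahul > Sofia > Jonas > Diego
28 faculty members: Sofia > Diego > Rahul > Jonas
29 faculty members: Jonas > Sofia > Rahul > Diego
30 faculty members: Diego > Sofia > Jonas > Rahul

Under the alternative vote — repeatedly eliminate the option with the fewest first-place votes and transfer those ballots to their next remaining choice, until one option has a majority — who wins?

Round 1: Sofia 28, Diego 64, Rahul 62, Jonas 29. Eliminate Sofia.
Round 2: Diego 92, Rahul 62, Jonas 29. Diego has a majority.

Diego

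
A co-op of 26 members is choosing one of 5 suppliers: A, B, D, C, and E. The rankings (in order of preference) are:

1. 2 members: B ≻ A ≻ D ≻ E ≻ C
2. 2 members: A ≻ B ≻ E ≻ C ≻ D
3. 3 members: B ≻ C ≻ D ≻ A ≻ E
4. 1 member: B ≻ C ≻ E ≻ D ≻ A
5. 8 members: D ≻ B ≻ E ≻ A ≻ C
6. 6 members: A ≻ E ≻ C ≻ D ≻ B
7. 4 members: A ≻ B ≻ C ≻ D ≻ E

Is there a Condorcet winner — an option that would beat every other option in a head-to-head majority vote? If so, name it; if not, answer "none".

Checking pairwise contests:
B beats A 14–12.
D beats B 14–12.
A beats D 14–12.
A beats C 22–4.
A beats E 17–9.
Every option loses at least one head-to-head, so there is no Condorcet winner.

none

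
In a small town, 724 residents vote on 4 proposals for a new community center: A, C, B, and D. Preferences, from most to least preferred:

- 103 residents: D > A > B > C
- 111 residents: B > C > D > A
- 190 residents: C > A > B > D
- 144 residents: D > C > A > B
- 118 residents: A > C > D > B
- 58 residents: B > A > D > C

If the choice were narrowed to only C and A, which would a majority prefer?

C

Voters preferring C to A: 445; preferring A to C: 279.
C wins the head-to-head.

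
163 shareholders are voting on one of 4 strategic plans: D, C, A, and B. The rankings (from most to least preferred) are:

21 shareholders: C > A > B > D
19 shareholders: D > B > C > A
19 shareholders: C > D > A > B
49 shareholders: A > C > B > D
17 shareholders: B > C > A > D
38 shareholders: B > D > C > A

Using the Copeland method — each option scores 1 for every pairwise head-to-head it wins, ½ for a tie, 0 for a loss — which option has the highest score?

D: loses to C, A, and B → score 0.
C: beats D, A, and B → score 3.
A: beats D and B; loses to C → score 2.
B: beats D; loses to C and A → score 1.
C has the best pairwise record.

C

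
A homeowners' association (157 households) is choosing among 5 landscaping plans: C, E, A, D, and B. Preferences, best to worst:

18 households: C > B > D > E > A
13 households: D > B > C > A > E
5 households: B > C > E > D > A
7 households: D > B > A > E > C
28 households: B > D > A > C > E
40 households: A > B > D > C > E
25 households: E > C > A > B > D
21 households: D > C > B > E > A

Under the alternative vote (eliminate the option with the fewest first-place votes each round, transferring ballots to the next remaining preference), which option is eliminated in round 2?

E

Round 1: C 18, E 25, A 40, D 41, B 33. Eliminate C.
Round 2: E 25, A 40, D 41, B 51. Eliminate E.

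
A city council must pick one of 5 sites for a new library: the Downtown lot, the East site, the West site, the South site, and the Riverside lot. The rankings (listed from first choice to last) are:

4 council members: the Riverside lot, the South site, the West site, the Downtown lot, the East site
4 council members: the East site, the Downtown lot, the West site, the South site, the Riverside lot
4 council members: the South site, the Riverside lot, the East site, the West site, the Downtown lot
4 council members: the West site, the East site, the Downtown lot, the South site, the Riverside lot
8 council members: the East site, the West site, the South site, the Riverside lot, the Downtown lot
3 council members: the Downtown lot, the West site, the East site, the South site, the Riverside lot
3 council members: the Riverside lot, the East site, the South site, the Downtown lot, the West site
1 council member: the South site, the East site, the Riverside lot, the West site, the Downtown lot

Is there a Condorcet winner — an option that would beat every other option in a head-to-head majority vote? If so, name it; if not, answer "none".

the East site

the East site vs the Downtown lot: 24–7 for the East site.
the East site vs the West site: 20–11 for the East site.
the East site vs the South site: 22–9 for the East site.
the East site vs the Riverside lot: 20–11 for the East site.
the East site beats every other option head-to-head.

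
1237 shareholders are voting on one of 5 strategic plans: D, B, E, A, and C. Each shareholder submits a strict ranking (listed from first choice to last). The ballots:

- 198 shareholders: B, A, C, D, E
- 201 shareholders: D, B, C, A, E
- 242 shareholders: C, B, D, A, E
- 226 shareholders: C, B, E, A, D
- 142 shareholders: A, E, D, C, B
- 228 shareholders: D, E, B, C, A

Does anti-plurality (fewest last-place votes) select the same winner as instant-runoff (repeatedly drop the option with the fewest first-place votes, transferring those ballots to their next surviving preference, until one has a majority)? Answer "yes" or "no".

Anti-plurality — last-place votes: D 226, B 142, E 641, A 228, C 0. Winner: C.
Instant-runoff — R1 D 429, B 198, E 0, A 142, C 468 (E out); R2 D 429, B 198, A 142, C 468 (A out); R3 D 571, B 198, C 468 (B out); R4 D 571, C 666 (C winner). Winner: C.
The two methods agree.

yes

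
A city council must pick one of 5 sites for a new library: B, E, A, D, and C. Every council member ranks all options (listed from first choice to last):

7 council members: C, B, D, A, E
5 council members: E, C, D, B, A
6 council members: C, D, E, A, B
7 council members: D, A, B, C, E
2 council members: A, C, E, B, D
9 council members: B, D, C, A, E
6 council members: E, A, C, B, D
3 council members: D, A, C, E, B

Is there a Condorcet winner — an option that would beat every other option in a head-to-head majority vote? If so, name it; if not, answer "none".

C vs B: 29–16 for C.
C vs E: 34–11 for C.
C vs A: 27–18 for C.
C vs D: 26–19 for C.
C beats every other option head-to-head.

C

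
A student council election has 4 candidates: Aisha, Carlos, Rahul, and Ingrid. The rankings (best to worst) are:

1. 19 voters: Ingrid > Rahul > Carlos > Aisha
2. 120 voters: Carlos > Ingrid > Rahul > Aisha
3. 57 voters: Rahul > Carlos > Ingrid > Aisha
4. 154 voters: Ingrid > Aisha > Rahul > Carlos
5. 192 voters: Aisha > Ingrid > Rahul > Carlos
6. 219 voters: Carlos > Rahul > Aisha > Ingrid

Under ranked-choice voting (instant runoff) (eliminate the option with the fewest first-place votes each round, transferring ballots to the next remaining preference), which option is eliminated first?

Round 1: Aisha 192, Carlos 339, Rahul 57, Ingrid 173. Eliminate Rahul.

Rahul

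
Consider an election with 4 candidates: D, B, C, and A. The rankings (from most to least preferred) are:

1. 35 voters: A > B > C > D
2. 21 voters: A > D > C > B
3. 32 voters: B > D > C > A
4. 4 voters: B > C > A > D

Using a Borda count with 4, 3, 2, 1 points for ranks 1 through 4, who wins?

B

D: 35·1 + 21·3 + 32·3 + 4·1 = 198
B: 35·3 + 21·1 + 32·4 + 4·4 = 270
C: 35·2 + 21·2 + 32·2 + 4·3 = 188
A: 35·4 + 21·4 + 32·1 + 4·2 = 264
B has the highest Borda score (270).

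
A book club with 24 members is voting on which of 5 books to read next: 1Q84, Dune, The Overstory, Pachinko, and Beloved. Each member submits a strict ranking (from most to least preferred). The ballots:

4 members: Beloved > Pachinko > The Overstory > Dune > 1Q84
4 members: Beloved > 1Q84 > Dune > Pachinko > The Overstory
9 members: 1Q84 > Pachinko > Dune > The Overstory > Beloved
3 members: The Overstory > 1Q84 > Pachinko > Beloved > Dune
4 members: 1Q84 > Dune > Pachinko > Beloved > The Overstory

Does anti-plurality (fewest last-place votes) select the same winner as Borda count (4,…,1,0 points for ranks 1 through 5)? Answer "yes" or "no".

Anti-plurality — last-place votes: 1Q84 4, Dune 3, The Overstory 8, Pachinko 0, Beloved 9. Winner: Pachinko.
Borda — scores: 1Q84 73, Dune 42, The Overstory 29, Pachinko 57, Beloved 39. Winner: 1Q84.
The two methods disagree.

no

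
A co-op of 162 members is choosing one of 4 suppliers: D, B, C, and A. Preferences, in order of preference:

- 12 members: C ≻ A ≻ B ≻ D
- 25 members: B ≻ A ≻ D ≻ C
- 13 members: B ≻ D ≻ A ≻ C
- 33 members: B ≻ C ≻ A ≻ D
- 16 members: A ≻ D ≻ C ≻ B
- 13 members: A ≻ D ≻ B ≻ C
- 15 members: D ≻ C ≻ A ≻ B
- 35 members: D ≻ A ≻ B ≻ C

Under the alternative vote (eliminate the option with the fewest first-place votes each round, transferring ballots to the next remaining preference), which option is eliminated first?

C

Round 1: D 50, B 71, C 12, A 29. Eliminate C.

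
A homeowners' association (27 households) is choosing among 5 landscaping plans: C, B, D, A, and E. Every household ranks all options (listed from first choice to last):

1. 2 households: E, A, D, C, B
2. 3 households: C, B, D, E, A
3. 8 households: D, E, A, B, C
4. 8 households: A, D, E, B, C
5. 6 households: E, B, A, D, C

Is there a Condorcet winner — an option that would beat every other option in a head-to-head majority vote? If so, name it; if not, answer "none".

none

Checking pairwise contests:
B beats C 22–5.
D beats B 18–9.
A beats D 16–11.
E beats A 19–8.
D beats E 19–8.
Every option loses at least one head-to-head, so there is no Condorcet winner.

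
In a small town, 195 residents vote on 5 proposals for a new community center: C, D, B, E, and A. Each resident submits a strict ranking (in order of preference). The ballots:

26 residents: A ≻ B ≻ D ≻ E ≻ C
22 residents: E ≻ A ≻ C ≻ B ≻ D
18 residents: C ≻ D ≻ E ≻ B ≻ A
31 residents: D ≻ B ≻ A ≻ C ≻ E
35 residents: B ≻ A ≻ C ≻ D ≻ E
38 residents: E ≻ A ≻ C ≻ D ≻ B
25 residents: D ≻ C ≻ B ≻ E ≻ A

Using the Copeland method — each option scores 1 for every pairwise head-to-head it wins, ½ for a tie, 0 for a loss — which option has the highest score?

C

C: beats D, B, and E; loses to A → score 3.
D: beats B and E; loses to C and A → score 2.
B: beats E and A; loses to C and D → score 2.
E: beats A; loses to C, D, and B → score 1.
A: beats C and D; loses to B and E → score 2.
C has the best pairwise record.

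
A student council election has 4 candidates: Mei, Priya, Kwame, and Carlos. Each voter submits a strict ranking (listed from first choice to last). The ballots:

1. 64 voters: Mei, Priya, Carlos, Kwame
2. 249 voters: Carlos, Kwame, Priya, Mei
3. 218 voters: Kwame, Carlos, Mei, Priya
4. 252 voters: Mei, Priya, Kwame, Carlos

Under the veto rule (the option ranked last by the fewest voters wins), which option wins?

Kwame

Last-place votes: Mei 249, Priya 218, Kwame 64, Carlos 252.
Kwame is ranked last by the fewest voters, so Kwame wins.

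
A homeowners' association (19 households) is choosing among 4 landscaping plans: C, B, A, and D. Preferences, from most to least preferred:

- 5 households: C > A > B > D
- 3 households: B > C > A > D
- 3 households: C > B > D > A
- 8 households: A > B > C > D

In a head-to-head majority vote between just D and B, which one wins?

B

Voters preferring D to B: 0; preferring B to D: 19.
B wins the head-to-head.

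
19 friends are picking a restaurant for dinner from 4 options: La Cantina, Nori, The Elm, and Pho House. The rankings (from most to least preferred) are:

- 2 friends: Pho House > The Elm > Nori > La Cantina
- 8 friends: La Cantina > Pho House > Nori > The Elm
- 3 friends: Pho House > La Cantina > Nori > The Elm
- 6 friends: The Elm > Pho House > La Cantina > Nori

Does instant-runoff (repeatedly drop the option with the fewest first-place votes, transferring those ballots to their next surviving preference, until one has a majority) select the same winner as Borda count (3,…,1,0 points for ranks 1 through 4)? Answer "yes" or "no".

Instant-runoff — R1 La Cantina 8, Nori 0, The Elm 6, Pho House 5 (Nori out); R2 La Cantina 8, The Elm 6, Pho House 5 (Pho House out); R3 La Cantina 11, The Elm 8 (La Cantina winner). Winner: La Cantina.
Borda — scores: La Cantina 36, Nori 13, The Elm 22, Pho House 43. Winner: Pho House.
The two methods disagree.

no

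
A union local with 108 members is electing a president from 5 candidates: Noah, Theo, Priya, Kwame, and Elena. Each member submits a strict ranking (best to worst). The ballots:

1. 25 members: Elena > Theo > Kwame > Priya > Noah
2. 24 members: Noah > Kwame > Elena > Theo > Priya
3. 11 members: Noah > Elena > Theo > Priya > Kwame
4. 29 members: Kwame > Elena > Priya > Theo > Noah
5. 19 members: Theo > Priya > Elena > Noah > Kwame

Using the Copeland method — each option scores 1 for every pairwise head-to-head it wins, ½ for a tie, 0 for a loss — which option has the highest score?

Elena

Noah: ties Kwame; loses to Theo, Priya, and Elena → score 0.5.
Theo: beats Noah, Priya, and Kwame; loses to Elena → score 3.
Priya: beats Noah; loses to Theo, Kwame, and Elena → score 1.
Kwame: beats Priya; ties Noah; loses to Theo and Elena → score 1.5.
Elena: beats Noah, Theo, Priya, and Kwame → score 4.
Elena has the best pairwise record.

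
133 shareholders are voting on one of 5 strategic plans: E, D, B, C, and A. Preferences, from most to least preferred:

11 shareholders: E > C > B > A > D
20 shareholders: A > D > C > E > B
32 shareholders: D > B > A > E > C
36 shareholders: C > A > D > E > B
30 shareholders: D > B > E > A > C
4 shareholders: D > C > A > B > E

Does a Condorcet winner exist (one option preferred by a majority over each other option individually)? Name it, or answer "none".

none

Checking pairwise contests:
D beats E 122–11.
A beats D 67–66.
E beats B 67–66.
E beats C 73–60.
B beats A 73–60.
Every option loses at least one head-to-head, so there is no Condorcet winner.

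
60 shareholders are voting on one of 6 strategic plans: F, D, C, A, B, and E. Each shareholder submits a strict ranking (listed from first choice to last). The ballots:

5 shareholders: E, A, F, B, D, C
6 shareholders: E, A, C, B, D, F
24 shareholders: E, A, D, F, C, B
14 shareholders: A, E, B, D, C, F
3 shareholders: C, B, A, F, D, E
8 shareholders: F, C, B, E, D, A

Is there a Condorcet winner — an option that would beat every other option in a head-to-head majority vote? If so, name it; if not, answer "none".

E

E vs F: 49–11 for E.
E vs D: 57–3 for E.
E vs C: 49–11 for E.
E vs A: 43–17 for E.
E vs B: 49–11 for E.
E beats every other option head-to-head.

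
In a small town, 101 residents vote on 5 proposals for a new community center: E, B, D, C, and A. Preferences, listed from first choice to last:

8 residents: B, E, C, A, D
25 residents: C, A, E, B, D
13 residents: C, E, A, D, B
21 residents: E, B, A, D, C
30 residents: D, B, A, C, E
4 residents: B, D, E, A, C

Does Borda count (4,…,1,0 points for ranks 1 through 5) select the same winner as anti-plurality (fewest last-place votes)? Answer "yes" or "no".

no

Borda — scores: E 205, B 226, D 166, C 198, A 215. Winner: B.
Anti-plurality — last-place votes: E 30, B 13, D 33, C 25, A 0. Winner: A.
The two methods disagree.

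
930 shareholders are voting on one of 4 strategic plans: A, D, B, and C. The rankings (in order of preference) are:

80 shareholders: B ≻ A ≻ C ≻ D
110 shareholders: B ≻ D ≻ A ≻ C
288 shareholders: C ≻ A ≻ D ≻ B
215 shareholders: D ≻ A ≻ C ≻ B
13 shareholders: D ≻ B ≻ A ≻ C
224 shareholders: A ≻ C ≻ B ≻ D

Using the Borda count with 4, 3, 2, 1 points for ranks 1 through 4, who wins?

A: 80·3 + 110·2 + 288·3 + 215·3 + 13·2 + 224·4 = 2891
D: 80·1 + 110·3 + 288·2 + 215·4 + 13·4 + 224·1 = 2122
B: 80·4 + 110·4 + 288·1 + 215·1 + 13·3 + 224·2 = 1750
C: 80·2 + 110·1 + 288·4 + 215·2 + 13·1 + 224·3 = 2537
A has the highest Borda score (2891).

A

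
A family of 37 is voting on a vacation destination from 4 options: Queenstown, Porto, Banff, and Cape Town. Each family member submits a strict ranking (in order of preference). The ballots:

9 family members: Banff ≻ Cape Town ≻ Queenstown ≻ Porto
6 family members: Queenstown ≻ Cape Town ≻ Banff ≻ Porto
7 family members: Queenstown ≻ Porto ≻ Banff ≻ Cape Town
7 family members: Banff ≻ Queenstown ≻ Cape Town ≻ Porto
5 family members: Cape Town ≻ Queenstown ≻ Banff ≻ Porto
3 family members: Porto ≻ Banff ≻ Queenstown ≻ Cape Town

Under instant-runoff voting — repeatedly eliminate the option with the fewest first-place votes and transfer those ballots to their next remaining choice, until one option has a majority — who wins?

Round 1: Queenstown 13, Porto 3, Banff 16, Cape Town 5. Eliminate Porto.
Round 2: Queenstown 13, Banff 19, Cape Town 5. Banff has a majority.

Banff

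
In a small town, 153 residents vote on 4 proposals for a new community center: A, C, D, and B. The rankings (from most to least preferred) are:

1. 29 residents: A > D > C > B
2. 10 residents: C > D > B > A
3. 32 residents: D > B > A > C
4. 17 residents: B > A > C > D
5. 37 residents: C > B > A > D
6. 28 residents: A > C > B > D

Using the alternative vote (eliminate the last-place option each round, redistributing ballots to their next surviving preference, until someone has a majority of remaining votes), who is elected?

A

Round 1: A 57, C 47, D 32, B 17. Eliminate B.
Round 2: A 74, C 47, D 32. Eliminate D.
Round 3: A 106, C 47. A has a majority.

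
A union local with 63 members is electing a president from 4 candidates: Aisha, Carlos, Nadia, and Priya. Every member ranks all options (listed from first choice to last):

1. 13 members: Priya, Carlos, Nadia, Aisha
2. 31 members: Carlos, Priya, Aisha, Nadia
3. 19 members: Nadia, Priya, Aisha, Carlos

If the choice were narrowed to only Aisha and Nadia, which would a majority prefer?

Voters preferring Aisha to Nadia: 31; preferring Nadia to Aisha: 32.
Nadia wins the head-to-head.

Nadia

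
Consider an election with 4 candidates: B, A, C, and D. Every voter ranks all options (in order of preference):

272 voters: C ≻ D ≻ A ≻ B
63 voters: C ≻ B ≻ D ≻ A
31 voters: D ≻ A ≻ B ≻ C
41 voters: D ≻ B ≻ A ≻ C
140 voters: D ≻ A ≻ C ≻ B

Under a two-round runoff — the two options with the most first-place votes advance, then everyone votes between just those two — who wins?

Round 1 first-place votes: B 0, A 0, C 335, D 212.
C and D advance.
Runoff: C is preferred to D by 335 voters; D by 212.
C wins the runoff.

C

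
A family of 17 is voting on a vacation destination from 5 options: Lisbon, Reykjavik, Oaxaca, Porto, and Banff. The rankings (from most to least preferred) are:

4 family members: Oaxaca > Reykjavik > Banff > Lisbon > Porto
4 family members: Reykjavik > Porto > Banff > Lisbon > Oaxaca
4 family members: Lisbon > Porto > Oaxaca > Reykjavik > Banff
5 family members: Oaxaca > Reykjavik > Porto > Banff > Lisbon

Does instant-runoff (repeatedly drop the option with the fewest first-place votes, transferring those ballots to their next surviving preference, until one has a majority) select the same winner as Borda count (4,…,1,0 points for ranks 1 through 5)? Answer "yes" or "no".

no

Instant-runoff — R1 Lisbon 4, Reykjavik 4, Oaxaca 9, Porto 0, Banff 0 (Oaxaca winner). Winner: Oaxaca.
Borda — scores: Lisbon 24, Reykjavik 47, Oaxaca 44, Porto 34, Banff 21. Winner: Reykjavik.
The two methods disagree.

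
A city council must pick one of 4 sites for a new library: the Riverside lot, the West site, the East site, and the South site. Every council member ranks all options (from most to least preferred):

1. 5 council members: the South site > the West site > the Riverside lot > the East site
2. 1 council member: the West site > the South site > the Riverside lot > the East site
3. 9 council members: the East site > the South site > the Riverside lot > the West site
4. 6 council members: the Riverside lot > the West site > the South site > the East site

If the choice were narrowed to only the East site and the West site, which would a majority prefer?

the West site

Voters preferring the East site to the West site: 9; preferring the West site to the East site: 12.
the West site wins the head-to-head.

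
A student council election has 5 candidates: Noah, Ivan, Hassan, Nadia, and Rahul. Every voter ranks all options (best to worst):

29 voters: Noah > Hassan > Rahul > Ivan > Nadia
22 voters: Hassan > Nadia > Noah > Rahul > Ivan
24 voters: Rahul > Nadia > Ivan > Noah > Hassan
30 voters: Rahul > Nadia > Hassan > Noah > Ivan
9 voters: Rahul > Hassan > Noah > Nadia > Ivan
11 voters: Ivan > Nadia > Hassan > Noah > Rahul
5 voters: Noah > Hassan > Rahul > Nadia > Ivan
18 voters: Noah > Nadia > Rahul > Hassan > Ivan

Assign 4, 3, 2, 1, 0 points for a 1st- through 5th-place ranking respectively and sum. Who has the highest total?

Rahul

Noah: 29·4 + 22·2 + 24·1 + 30·1 + 9·2 + 11·1 + 5·4 + 18·4 = 335
Ivan: 29·1 + 22·0 + 24·2 + 30·0 + 9·0 + 11·4 + 5·0 + 18·0 = 121
Hassan: 29·3 + 22·4 + 24·0 + 30·2 + 9·3 + 11·2 + 5·3 + 18·1 = 317
Nadia: 29·0 + 22·3 + 24·3 + 30·3 + 9·1 + 11·3 + 5·1 + 18·3 = 329
Rahul: 29·2 + 22·1 + 24·4 + 30·4 + 9·4 + 11·0 + 5·2 + 18·2 = 378
Rahul has the highest Borda score (378).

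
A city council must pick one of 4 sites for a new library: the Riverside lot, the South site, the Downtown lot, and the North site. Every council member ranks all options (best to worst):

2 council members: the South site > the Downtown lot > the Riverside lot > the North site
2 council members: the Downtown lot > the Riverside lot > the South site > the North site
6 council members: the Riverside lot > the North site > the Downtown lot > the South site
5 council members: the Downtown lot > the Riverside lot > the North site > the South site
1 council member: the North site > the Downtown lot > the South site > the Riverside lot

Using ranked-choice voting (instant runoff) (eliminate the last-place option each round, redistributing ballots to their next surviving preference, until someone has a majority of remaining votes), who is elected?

Round 1: the Riverside lot 6, the South site 2, the Downtown lot 7, the North site 1. Eliminate the North site.
Round 2: the Riverside lot 6, the South site 2, the Downtown lot 8. Eliminate the South site.
Round 3: the Riverside lot 6, the Downtown lot 10. The Downtown lot has a majority.

the Downtown lot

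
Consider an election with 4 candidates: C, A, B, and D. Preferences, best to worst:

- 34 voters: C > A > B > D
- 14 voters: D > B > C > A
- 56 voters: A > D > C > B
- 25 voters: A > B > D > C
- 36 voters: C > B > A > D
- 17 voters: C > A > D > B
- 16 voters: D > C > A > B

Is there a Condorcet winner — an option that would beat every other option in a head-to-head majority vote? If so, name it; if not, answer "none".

none

Checking pairwise contests:
D beats C 111–87.
C beats A 117–81.
C beats B 159–39.
A beats D 168–30.
Every option loses at least one head-to-head, so there is no Condorcet winner.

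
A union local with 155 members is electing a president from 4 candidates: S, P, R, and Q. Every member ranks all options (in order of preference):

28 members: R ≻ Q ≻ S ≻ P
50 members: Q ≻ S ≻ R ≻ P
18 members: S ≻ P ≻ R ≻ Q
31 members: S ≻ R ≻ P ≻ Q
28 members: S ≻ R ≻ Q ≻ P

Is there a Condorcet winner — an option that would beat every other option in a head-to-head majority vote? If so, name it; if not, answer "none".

none

Checking pairwise contests:
Q beats S 78–77.
S beats P 155–0.
S beats R 127–28.
R beats Q 105–50.
Every option loses at least one head-to-head, so there is no Condorcet winner.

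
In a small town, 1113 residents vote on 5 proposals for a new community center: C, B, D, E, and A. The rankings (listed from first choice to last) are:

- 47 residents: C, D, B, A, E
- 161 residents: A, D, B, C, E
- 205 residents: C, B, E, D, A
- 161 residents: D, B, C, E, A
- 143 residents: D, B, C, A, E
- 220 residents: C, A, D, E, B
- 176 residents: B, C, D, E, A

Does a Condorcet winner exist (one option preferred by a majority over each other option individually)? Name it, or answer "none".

none

Checking pairwise contests:
B beats C 641–472.
D beats B 732–381.
C beats D 648–465.
C beats E 1113–0.
C beats A 952–161.
Every option loses at least one head-to-head, so there is no Condorcet winner.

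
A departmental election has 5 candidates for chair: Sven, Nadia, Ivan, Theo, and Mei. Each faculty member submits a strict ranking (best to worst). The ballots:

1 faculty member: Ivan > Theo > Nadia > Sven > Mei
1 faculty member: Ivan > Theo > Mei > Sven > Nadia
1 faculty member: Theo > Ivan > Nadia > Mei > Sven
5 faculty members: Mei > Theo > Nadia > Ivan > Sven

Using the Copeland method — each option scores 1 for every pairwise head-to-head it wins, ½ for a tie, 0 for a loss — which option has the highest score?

Sven: loses to Nadia, Ivan, Theo, and Mei → score 0.
Nadia: beats Sven and Ivan; loses to Theo and Mei → score 2.
Ivan: beats Sven; loses to Nadia, Theo, and Mei → score 1.
Theo: beats Sven, Nadia, and Ivan; loses to Mei → score 3.
Mei: beats Sven, Nadia, Ivan, and Theo → score 4.
Mei has the best pairwise record.

Mei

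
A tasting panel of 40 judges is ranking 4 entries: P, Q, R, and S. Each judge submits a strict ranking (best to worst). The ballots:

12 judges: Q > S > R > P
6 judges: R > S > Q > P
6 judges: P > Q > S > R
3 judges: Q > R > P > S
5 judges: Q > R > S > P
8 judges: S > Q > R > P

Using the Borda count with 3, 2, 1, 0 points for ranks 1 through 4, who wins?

P: 12·0 + 6·0 + 6·3 + 3·1 + 5·0 + 8·0 = 21
Q: 12·3 + 6·1 + 6·2 + 3·3 + 5·3 + 8·2 = 94
R: 12·1 + 6·3 + 6·0 + 3·2 + 5·2 + 8·1 = 54
S: 12·2 + 6·2 + 6·1 + 3·0 + 5·1 + 8·3 = 71
Q has the highest Borda score (94).

Q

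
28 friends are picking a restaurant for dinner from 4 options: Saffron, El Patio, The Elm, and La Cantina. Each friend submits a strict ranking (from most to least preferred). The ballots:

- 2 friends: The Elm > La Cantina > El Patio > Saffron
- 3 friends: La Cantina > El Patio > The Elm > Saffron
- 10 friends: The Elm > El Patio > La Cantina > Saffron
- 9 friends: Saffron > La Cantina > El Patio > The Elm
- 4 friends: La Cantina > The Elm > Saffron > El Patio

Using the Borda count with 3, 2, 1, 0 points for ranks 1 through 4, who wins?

Saffron: 2·0 + 3·0 + 10·0 + 9·3 + 4·1 = 31
El Patio: 2·1 + 3·2 + 10·2 + 9·1 + 4·0 = 37
The Elm: 2·3 + 3·1 + 10·3 + 9·0 + 4·2 = 47
La Cantina: 2·2 + 3·3 + 10·1 + 9·2 + 4·3 = 53
La Cantina has the highest Borda score (53).

La Cantina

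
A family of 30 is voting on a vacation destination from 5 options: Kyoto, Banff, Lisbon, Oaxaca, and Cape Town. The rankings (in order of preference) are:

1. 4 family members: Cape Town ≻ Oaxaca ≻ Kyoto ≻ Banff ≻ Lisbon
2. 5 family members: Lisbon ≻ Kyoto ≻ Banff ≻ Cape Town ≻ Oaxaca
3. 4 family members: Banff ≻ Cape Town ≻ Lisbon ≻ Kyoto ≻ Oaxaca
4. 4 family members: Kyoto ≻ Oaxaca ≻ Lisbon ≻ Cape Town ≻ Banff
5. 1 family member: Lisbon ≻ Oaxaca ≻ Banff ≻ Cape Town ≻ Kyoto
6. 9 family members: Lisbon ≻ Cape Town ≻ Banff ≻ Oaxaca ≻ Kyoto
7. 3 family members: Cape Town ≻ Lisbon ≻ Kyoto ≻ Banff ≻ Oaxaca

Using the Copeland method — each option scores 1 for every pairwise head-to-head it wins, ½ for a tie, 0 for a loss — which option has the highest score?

Lisbon

Kyoto: beats Banff and Oaxaca; loses to Lisbon and Cape Town → score 2.
Banff: beats Oaxaca; loses to Kyoto, Lisbon, and Cape Town → score 1.
Lisbon: beats Kyoto, Banff, Oaxaca, and Cape Town → score 4.
Oaxaca: loses to Kyoto, Banff, Lisbon, and Cape Town → score 0.
Cape Town: beats Kyoto, Banff, and Oaxaca; loses to Lisbon → score 3.
Lisbon has the best pairwise record.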